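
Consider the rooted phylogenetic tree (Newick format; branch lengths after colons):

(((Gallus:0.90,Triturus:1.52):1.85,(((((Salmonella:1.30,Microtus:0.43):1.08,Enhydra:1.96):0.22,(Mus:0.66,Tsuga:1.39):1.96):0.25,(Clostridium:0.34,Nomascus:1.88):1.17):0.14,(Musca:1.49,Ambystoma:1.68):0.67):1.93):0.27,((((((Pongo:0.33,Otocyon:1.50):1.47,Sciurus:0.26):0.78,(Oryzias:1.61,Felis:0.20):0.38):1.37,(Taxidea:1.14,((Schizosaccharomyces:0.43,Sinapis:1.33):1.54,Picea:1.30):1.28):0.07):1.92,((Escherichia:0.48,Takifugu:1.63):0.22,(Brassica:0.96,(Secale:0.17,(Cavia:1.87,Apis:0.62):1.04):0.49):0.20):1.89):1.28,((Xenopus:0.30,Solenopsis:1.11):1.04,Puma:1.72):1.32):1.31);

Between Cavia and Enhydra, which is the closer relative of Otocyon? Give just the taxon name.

Cavia

The MRCA of Otocyon and Cavia subtends (((((Pongo,Otocyon),Sciurus),(Oryzias,Felis)),(Taxidea,((Schizosaccharomyces,Sinapis),Picea))),((Escherichia,Takifugu),(Brassica,(Secale,(Cavia,Apis))))) (15 taxa).
The MRCA of Otocyon and Enhydra is the root, subtending the entire tree (29 taxa).
The first is nested inside the second, so Otocyon shares a more recent common ancestor with Cavia.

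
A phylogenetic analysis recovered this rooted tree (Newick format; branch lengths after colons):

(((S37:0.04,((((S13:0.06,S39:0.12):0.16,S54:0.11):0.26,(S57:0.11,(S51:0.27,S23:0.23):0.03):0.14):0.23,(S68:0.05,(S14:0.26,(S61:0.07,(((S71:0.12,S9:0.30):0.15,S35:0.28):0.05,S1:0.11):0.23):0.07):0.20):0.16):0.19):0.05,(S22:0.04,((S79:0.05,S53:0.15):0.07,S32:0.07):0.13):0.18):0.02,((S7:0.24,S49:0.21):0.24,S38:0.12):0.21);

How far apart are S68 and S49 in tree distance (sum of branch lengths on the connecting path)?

1.13

The path runs S68 → … → MRCA → … → S49; the MRCA is the root of the tree.
Branch lengths along that path: 0.05 + 0.16 + 0.19 + 0.05 + 0.02 + 0.21 + 0.24 + 0.21 = 1.13.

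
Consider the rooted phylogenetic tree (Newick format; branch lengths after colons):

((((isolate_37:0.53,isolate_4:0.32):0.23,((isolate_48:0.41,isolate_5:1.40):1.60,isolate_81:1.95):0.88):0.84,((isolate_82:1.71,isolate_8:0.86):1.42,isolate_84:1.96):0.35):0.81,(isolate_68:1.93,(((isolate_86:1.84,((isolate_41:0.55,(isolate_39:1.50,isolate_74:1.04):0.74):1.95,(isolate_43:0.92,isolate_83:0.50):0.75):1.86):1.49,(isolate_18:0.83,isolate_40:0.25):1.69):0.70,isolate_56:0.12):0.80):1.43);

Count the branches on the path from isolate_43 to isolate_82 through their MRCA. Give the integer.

11

The MRCA of isolate_43 and isolate_82 is the root of the tree.
From isolate_43 up to that node: 7 branches. From isolate_82 up to the same node: 4 branches. Total: 7 + 4 = 11.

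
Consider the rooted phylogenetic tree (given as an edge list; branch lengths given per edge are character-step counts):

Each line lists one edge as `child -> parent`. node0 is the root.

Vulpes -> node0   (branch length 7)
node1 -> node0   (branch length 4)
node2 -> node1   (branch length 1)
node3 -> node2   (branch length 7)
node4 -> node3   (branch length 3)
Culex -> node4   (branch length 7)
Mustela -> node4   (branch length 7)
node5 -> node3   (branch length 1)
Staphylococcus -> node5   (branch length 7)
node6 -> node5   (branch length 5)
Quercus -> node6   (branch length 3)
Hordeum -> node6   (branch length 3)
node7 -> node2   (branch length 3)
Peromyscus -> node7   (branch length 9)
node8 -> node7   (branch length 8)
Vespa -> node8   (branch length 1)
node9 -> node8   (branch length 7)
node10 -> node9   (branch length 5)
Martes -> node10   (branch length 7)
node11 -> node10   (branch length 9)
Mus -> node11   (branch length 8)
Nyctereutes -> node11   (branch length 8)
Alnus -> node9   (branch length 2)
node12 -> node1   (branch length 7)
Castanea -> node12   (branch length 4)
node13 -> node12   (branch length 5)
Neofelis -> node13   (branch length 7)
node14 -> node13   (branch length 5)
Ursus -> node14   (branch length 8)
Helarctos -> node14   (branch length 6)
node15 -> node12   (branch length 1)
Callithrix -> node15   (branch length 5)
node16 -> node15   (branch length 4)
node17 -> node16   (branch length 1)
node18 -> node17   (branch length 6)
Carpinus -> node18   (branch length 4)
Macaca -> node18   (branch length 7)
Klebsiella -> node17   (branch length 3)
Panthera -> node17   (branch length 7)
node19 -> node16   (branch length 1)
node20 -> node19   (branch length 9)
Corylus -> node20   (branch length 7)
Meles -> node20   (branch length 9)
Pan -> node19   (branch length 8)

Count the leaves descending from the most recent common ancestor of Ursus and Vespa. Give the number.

The MRCA of Ursus and Vespa is the node subtending ((((Culex,Mustela),(Staphylococcus,(Quercus,Hordeum))),(Peromyscus,(Vespa,((Martes,(Mus,Nyctereutes)),Alnus)))),(Castanea,(Neofelis,(Ursus,Helarctos)),(Callithrix,(((Carpinus,Macaca),Klebsiella,Panthera),((Corylus,Meles),Pan))))).
That clade contains 23 terminal taxa: Alnus, Callithrix, Carpinus, Castanea, Corylus, Culex, Helarctos, Hordeum, Klebsiella, Macaca, Martes, Meles, Mus, Mustela, Neofelis, Nyctereutes, Pan, Panthera, Peromyscus, Quercus, Staphylococcus, Ursus, Vespa.

23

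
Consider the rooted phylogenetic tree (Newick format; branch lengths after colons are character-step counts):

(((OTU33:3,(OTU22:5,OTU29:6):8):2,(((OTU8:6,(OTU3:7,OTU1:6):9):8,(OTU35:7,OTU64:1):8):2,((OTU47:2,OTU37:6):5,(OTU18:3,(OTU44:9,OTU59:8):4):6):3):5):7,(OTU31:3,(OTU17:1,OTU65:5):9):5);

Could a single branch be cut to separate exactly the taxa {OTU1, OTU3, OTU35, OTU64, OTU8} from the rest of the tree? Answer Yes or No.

Yes

The most recent common ancestor of these taxa subtends ((OTU8,(OTU3,OTU1)),(OTU35,OTU64)).
That clade has exactly 5 tips — every listed taxon and nothing else — so the group is monophyletic.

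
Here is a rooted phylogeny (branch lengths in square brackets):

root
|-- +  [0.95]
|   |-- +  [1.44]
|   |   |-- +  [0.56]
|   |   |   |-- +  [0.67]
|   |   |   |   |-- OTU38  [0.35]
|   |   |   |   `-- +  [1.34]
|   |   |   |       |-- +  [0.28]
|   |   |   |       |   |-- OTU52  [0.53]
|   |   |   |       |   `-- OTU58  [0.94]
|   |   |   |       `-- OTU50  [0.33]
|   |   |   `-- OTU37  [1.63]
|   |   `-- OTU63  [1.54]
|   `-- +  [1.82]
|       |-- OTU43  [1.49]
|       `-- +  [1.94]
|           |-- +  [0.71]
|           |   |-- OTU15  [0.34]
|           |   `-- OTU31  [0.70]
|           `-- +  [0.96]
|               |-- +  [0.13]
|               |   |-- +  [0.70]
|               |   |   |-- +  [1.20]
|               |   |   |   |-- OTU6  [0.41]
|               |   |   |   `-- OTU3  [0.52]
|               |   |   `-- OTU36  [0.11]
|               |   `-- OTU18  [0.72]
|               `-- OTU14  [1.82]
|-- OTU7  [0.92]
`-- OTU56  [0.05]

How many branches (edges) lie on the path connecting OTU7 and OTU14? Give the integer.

The MRCA of OTU7 and OTU14 is the root of the tree.
From OTU7 up to that node: 1 branch. From OTU14 up to the same node: 5 branches. Total: 1 + 5 = 6.

6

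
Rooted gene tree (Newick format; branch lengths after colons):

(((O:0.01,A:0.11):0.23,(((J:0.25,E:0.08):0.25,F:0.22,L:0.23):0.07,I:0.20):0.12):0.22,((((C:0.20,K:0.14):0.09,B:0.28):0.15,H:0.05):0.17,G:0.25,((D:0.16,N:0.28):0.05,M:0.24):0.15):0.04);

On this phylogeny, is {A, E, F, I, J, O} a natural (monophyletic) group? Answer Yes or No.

The MRCA of the listed taxa subtends ((O,A),(((J,E),F,L),I)).
That clade also contains L, which is not in the proposed group, so the group is not monophyletic.

No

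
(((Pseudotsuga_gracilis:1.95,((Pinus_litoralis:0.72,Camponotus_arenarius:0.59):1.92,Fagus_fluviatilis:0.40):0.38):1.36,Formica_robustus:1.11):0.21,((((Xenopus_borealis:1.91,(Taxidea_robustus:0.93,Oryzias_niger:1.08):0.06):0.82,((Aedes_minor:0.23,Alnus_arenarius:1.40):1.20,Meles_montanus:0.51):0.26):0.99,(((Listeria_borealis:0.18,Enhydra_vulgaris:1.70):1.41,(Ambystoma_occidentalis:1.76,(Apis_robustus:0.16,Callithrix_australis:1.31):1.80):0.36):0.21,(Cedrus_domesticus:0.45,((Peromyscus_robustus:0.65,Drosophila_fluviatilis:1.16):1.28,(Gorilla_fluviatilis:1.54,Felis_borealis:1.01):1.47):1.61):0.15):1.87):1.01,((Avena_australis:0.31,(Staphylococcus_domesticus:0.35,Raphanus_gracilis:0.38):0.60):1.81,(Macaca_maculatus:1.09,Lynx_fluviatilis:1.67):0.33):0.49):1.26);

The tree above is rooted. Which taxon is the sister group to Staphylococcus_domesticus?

Raphanus_gracilis

Staphylococcus_domesticus attaches to the tree at the node subtending (Staphylococcus_domesticus,Raphanus_gracilis).
The other lineage descending from that same node — the sister group — is the single tip Raphanus_gracilis.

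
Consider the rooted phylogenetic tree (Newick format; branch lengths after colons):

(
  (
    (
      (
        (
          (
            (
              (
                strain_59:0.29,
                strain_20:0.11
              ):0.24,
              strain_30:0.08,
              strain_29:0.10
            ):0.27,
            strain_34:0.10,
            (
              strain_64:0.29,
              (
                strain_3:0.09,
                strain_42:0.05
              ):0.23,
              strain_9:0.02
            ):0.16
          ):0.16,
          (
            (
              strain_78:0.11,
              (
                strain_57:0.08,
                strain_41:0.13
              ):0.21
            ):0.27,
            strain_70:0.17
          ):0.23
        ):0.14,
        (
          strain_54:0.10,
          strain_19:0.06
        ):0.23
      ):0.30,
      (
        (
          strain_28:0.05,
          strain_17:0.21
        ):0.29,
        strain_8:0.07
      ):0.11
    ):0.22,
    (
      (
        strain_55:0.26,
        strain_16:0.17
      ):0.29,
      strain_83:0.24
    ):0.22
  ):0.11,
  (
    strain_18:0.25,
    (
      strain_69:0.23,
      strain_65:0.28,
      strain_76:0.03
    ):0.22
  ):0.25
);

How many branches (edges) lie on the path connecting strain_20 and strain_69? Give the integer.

The MRCA of strain_20 and strain_69 is the root of the tree.
From strain_20 up to that node: 8 branches. From strain_69 up to the same node: 3 branches. Total: 8 + 3 = 11.

11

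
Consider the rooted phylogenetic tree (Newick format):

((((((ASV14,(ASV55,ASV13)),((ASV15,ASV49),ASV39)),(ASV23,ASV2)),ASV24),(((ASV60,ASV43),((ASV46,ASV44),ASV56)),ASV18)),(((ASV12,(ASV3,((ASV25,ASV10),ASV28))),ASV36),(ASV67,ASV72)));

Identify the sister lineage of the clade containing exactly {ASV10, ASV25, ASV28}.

The clade containing exactly {ASV10, ASV25, ASV28} attaches to the tree at the node subtending (ASV3,((ASV25,ASV10),ASV28)).
The other lineage descending from that same node — the sister group — is the single tip ASV3.

ASV3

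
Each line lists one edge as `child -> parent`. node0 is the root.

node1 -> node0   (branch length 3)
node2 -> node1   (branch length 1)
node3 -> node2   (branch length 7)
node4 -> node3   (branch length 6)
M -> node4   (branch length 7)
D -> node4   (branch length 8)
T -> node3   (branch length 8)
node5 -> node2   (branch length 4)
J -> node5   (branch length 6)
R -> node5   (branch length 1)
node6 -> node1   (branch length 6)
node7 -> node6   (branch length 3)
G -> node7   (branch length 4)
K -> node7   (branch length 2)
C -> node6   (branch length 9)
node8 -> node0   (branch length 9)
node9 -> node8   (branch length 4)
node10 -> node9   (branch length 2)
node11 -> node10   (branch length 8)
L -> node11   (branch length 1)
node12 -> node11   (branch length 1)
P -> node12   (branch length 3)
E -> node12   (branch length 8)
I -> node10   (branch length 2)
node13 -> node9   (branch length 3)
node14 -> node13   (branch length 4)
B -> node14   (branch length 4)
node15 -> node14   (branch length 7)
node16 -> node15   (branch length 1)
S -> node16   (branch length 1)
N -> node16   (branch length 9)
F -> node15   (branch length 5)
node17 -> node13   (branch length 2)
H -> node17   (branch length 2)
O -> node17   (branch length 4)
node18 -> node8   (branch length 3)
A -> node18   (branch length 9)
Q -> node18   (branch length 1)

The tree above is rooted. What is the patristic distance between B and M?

48

The path runs B → … → MRCA → … → M; the MRCA is the root of the tree.
Branch lengths along that path: 4 + 4 + 3 + 4 + 9 + 3 + 1 + 7 + 6 + 7 = 48.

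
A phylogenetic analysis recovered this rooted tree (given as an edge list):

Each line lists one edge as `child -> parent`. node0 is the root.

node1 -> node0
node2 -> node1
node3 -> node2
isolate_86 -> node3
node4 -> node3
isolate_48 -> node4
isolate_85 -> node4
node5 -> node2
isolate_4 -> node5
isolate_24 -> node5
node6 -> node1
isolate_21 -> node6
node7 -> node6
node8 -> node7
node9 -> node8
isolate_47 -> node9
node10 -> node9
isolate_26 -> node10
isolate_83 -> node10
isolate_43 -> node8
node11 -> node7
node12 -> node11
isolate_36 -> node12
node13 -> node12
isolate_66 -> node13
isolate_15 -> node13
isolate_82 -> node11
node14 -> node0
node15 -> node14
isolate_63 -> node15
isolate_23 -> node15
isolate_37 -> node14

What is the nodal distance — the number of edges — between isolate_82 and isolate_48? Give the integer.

8

The MRCA of isolate_82 and isolate_48 is the node subtending (((isolate_86,(isolate_48,isolate_85)),(isolate_4,isolate_24)),(isolate_21,(((isolate_47,(isolate_26,isolate_83)),isolate_43),((isolate_36,(isolate_66,isolate_15)),isolate_82)))).
From isolate_82 up to that node: 4 branches. From isolate_48 up to the same node: 4 branches. Total: 4 + 4 = 8.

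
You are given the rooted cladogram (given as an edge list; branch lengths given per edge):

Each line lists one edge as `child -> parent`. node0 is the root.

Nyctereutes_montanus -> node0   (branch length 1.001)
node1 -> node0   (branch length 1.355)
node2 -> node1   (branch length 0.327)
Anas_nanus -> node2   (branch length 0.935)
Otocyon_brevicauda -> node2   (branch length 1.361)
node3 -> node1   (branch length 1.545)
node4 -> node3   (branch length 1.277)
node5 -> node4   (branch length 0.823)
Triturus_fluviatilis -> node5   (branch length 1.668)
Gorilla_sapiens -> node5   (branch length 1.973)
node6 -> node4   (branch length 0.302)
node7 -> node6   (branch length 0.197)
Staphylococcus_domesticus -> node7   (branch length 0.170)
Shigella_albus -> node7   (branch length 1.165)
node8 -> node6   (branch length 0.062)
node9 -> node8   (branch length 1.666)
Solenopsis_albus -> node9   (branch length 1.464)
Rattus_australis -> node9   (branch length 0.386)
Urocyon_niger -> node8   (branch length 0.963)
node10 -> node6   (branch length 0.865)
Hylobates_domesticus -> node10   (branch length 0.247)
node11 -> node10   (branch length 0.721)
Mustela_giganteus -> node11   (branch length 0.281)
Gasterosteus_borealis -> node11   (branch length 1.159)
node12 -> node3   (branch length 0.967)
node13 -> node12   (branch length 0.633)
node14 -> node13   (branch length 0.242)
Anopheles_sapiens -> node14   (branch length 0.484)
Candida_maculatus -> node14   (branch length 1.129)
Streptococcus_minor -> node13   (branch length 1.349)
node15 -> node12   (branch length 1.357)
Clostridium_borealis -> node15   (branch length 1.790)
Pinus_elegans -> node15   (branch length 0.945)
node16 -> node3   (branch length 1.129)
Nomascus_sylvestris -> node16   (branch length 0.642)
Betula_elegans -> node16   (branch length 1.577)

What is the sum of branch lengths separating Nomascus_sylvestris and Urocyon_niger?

4.375

The path runs Nomascus_sylvestris → … → MRCA → … → Urocyon_niger; the MRCA is the node subtending (((Triturus_fluviatilis,Gorilla_sapiens),((Staphylococcus_domesticus,Shigella_albus),((Solenopsis_albus,Rattus_australis),Urocyon_niger),(Hylobates_domesticus,(Mustela_giganteus,Gasterosteus_borealis)))),(((Anopheles_sapiens,Candida_maculatus),Streptococcus_minor),(Clostridium_borealis,Pinus_elegans)),(Nomascus_sylvestris,Betula_elegans)).
Branch lengths along that path: 0.642 + 1.129 + 1.277 + 0.302 + 0.062 + 0.963 = 4.375.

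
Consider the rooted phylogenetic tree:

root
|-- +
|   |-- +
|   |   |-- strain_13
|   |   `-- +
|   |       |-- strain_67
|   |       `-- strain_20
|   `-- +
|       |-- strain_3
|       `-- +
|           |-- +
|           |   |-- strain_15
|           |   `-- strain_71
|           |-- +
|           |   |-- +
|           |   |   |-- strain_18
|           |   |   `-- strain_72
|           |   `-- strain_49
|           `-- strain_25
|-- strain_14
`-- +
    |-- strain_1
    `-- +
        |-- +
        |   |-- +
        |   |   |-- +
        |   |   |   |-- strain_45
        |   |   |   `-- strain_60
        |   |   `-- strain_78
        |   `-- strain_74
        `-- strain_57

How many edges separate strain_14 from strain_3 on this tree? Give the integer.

4

The MRCA of strain_14 and strain_3 is the root of the tree.
From strain_14 up to that node: 1 branch. From strain_3 up to the same node: 3 branches. Total: 1 + 3 = 4.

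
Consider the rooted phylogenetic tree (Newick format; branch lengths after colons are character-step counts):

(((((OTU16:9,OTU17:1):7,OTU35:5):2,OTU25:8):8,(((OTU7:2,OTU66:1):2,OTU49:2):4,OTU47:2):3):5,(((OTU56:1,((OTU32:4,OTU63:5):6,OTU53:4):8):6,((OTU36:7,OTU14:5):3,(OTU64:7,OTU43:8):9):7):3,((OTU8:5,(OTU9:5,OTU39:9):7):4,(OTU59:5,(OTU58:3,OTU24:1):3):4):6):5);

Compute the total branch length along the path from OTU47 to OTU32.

42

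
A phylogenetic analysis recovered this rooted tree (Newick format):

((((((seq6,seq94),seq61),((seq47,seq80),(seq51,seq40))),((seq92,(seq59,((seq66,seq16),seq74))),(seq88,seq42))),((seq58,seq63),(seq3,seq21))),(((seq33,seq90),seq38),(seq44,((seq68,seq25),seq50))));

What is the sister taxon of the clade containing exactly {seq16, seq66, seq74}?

The clade containing exactly {seq16, seq66, seq74} attaches to the tree at the node subtending (seq59,((seq66,seq16),seq74)).
The other lineage descending from that same node — the sister group — is the single tip seq59.

seq59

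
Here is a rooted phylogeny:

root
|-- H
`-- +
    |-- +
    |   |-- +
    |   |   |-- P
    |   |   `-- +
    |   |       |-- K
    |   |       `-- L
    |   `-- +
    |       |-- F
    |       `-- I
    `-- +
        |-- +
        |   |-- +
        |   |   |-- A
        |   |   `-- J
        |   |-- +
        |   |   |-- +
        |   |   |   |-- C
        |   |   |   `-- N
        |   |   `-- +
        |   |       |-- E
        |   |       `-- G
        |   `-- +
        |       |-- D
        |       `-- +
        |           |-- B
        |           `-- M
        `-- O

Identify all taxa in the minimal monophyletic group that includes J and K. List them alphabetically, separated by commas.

A, B, C, D, E, F, G, I, J, K, L, M, N, O, P

Tracing J: it sits inside (A,J).
Tracing K: it sits inside (K,L).
The smallest clade enclosing both is (((P,(K,L)),(F,I)),(((A,J),((C,N),(E,G)),(D,(B,M))),O)); the answer is its 15 terminal taxa in alphabetical order.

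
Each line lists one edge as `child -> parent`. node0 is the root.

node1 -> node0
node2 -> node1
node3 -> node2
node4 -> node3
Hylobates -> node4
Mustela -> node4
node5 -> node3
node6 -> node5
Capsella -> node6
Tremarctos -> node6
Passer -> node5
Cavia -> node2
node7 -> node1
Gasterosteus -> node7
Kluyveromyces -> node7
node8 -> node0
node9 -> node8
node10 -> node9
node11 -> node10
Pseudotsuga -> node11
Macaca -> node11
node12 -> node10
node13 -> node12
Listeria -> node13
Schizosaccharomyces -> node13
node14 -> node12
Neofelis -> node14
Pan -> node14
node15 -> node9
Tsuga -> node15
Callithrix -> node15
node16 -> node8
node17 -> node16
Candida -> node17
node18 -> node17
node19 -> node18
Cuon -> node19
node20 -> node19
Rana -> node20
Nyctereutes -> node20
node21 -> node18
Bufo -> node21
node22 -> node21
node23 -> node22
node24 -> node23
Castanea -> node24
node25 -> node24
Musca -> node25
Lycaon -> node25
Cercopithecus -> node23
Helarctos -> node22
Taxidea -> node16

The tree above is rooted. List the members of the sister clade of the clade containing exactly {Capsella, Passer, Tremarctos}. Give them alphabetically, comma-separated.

The clade containing exactly {Capsella, Passer, Tremarctos} attaches to the tree at the node subtending ((Hylobates,Mustela),((Capsella,Tremarctos),Passer)).
The other lineage descending from that same node — the sister group — is (Hylobates,Mustela); its 2 tips in alphabetical order are the answer.

Hylobates, Mustela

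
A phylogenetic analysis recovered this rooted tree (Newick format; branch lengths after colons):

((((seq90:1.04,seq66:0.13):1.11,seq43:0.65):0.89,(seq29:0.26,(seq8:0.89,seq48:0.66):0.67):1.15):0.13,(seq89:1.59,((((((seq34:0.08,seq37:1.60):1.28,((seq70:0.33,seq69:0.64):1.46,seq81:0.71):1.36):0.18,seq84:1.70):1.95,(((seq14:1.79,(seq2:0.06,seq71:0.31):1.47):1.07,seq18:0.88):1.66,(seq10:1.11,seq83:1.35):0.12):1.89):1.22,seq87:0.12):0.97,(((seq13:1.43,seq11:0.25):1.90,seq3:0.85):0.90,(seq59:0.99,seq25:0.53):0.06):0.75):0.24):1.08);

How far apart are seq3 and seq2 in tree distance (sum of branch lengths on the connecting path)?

10.84

The path runs seq3 → … → MRCA → … → seq2; the MRCA is the node subtending ((((((seq34,seq37),((seq70,seq69),seq81)),seq84),(((seq14,(seq2,seq71)),seq18),(seq10,seq83))),seq87),(((seq13,seq11),seq3),(seq59,seq25))).
Branch lengths along that path: 0.85 + 0.90 + 0.75 + 0.97 + 1.22 + 1.89 + 1.66 + 1.07 + 1.47 + 0.06 = 10.84.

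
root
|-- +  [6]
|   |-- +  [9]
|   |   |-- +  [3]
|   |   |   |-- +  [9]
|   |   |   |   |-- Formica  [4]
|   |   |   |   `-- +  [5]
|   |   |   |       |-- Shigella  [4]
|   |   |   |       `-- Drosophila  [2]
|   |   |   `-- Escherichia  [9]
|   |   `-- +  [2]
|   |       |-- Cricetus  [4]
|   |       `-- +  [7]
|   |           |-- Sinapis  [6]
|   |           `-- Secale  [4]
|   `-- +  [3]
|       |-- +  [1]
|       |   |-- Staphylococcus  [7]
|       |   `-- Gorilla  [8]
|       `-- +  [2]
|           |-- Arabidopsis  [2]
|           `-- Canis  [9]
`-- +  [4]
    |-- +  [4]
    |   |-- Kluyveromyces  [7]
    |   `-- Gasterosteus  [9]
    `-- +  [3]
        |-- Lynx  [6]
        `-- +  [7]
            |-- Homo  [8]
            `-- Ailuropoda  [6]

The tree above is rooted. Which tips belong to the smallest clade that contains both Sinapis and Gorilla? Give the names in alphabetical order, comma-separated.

Arabidopsis, Canis, Cricetus, Drosophila, Escherichia, Formica, Gorilla, Secale, Shigella, Sinapis, Staphylococcus

Tracing Sinapis: it sits inside (Sinapis,Secale).
Tracing Gorilla: it sits inside (Staphylococcus,Gorilla).
The smallest clade enclosing both is ((((Formica,(Shigella,Drosophila)),Escherichia),(Cricetus,(Sinapis,Secale))),((Staphylococcus,Gorilla),(Arabidopsis,Canis))); the answer is its 11 terminal taxa in alphabetical order.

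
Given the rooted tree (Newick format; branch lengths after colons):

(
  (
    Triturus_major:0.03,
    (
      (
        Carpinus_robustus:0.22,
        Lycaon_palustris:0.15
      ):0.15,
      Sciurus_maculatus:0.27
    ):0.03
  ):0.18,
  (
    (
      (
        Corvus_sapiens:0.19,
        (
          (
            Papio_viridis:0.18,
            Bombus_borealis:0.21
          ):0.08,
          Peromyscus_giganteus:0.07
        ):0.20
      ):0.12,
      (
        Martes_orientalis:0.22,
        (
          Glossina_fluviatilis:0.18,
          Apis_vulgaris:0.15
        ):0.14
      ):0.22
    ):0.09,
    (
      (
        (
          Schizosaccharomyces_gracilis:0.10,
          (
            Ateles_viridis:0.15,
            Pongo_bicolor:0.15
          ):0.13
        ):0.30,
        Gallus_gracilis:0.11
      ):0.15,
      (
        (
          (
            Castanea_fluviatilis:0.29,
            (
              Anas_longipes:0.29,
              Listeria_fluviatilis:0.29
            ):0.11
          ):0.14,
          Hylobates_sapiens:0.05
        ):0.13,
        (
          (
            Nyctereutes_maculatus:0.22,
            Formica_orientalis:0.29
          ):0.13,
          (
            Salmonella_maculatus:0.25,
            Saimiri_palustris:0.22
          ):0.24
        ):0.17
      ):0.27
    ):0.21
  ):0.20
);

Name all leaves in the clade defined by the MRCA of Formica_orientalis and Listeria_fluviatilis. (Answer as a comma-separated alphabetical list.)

Tracing Formica_orientalis: it sits inside (Nyctereutes_maculatus,Formica_orientalis).
Tracing Listeria_fluviatilis: it sits inside (Anas_longipes,Listeria_fluviatilis).
The smallest clade enclosing both is (((Castanea_fluviatilis,(Anas_longipes,Listeria_fluviatilis)),Hylobates_sapiens),((Nyctereutes_maculatus,Formica_orientalis),(Salmonella_maculatus,Saimiri_palustris))); the answer is its 8 terminal taxa in alphabetical order.

Anas_longipes, Castanea_fluviatilis, Formica_orientalis, Hylobates_sapiens, Listeria_fluviatilis, Nyctereutes_maculatus, Saimiri_palustris, Salmonella_maculatus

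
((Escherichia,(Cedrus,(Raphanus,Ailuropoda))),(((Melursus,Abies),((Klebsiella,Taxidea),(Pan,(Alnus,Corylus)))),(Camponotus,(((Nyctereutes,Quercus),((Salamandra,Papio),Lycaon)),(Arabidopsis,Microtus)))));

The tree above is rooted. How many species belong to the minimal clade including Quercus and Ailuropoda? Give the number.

19

The MRCA of Quercus and Ailuropoda is the root, so the clade is the entire tree.
That clade contains 19 terminal taxa: Abies, Ailuropoda, Alnus, Arabidopsis, Camponotus, Cedrus, Corylus, Escherichia, Klebsiella, Lycaon, Melursus, Microtus, Nyctereutes, Pan, Papio, Quercus, Raphanus, Salamandra, Taxidea.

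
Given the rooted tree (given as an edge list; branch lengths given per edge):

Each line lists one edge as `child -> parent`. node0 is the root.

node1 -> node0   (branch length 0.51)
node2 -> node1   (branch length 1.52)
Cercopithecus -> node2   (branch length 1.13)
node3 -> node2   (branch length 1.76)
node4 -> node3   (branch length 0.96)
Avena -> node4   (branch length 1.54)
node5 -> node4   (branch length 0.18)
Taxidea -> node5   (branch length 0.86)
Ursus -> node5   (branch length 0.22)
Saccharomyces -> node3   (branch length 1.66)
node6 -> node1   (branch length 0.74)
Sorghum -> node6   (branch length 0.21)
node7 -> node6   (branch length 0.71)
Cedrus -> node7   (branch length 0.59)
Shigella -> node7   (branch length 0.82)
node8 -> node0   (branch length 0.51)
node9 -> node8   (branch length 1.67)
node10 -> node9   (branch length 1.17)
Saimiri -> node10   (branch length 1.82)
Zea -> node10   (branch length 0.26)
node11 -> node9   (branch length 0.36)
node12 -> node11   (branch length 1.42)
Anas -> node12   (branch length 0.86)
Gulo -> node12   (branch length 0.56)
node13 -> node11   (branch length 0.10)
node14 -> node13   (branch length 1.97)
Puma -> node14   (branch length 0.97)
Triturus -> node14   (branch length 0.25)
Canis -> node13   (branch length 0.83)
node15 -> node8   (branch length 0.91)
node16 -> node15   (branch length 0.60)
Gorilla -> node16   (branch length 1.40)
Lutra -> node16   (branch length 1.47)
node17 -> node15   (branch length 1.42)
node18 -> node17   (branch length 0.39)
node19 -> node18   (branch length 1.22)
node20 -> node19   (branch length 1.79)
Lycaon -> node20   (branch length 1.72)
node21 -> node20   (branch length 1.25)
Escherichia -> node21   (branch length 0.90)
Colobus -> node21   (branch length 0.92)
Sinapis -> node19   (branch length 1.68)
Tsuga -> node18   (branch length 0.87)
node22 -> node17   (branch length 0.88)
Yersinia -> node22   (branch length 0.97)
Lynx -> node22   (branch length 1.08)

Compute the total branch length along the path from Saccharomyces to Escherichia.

13.84

The path runs Saccharomyces → … → MRCA → … → Escherichia; the MRCA is the root of the tree.
Branch lengths along that path: 1.66 + 1.76 + 1.52 + 0.51 + 0.51 + 0.91 + 1.42 + 0.39 + 1.22 + 1.79 + 1.25 + 0.90 = 13.84.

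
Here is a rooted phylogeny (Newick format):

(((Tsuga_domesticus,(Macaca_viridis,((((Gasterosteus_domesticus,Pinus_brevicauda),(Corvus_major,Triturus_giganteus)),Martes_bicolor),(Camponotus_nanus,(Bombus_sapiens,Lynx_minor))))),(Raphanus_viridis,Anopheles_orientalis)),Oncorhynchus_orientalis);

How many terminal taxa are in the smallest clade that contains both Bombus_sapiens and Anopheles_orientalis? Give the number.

The MRCA of Bombus_sapiens and Anopheles_orientalis is the node subtending ((Tsuga_domesticus,(Macaca_viridis,((((Gasterosteus_domesticus,Pinus_brevicauda),(Corvus_major,Triturus_giganteus)),Martes_bicolor),(Camponotus_nanus,(Bombus_sapiens,Lynx_minor))))),(Raphanus_viridis,Anopheles_orientalis)).
That clade contains 12 terminal taxa: Anopheles_orientalis, Bombus_sapiens, Camponotus_nanus, Corvus_major, Gasterosteus_domesticus, Lynx_minor, Macaca_viridis, Martes_bicolor, Pinus_brevicauda, Raphanus_viridis, Triturus_giganteus, Tsuga_domesticus.

12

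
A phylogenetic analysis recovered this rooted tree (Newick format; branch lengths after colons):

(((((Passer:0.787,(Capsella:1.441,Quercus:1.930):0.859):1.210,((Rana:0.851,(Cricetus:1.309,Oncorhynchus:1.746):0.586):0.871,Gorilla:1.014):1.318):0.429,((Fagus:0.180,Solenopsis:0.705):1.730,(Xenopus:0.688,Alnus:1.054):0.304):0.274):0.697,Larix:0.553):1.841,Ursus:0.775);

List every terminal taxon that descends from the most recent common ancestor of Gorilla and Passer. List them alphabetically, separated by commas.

Tracing Gorilla: it sits inside ((Rana,(Cricetus,Oncorhynchus)),Gorilla).
Tracing Passer: it sits inside (Passer,(Capsella,Quercus)).
The smallest clade enclosing both is ((Passer,(Capsella,Quercus)),((Rana,(Cricetus,Oncorhynchus)),Gorilla)); the answer is its 7 terminal taxa in alphabetical order.

Capsella, Cricetus, Gorilla, Oncorhynchus, Passer, Quercus, Rana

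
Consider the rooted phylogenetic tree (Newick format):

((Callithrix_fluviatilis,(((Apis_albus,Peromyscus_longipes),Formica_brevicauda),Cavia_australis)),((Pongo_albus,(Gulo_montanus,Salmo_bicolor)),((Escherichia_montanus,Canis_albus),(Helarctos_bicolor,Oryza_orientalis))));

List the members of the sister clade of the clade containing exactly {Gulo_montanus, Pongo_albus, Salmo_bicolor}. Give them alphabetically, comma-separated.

The clade containing exactly {Gulo_montanus, Pongo_albus, Salmo_bicolor} attaches to the tree at the node subtending ((Pongo_albus,(Gulo_montanus,Salmo_bicolor)),((Escherichia_montanus,Canis_albus),(Helarctos_bicolor,Oryza_orientalis))).
The other lineage descending from that same node — the sister group — is ((Escherichia_montanus,Canis_albus),(Helarctos_bicolor,Oryza_orientalis)); its 4 tips in alphabetical order are the answer.

Canis_albus, Escherichia_montanus, Helarctos_bicolor, Oryza_orientalis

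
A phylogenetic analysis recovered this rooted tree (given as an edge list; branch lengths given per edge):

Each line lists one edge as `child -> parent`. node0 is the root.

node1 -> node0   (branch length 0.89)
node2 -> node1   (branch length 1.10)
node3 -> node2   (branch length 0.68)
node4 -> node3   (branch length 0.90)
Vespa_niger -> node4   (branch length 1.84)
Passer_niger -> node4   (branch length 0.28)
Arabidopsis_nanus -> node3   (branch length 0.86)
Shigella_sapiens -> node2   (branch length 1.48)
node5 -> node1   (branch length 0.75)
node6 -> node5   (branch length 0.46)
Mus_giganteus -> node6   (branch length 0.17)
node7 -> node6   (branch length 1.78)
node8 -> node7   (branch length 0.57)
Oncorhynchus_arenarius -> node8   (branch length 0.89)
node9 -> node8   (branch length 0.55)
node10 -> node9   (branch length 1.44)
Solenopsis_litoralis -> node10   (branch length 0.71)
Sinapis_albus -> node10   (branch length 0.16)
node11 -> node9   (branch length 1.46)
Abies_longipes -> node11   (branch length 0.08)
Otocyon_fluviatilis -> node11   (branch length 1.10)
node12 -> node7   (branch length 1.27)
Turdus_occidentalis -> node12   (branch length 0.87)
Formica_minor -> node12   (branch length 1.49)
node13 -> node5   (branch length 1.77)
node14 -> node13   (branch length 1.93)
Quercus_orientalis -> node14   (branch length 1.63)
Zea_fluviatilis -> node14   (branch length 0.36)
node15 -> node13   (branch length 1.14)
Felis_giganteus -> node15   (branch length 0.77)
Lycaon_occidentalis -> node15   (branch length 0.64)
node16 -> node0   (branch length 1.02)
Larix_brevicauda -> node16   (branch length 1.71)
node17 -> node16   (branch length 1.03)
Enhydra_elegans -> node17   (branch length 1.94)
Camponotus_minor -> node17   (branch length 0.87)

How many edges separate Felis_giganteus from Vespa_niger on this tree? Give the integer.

8

The MRCA of Felis_giganteus and Vespa_niger is the node subtending ((((Vespa_niger,Passer_niger),Arabidopsis_nanus),Shigella_sapiens),((Mus_giganteus,((Oncorhynchus_arenarius,((Solenopsis_litoralis,Sinapis_albus),(Abies_longipes,Otocyon_fluviatilis))),(Turdus_occidentalis,Formica_minor))),((Quercus_orientalis,Zea_fluviatilis),(Felis_giganteus,Lycaon_occidentalis)))).
From Felis_giganteus up to that node: 4 branches. From Vespa_niger up to the same node: 4 branches. Total: 4 + 4 = 8.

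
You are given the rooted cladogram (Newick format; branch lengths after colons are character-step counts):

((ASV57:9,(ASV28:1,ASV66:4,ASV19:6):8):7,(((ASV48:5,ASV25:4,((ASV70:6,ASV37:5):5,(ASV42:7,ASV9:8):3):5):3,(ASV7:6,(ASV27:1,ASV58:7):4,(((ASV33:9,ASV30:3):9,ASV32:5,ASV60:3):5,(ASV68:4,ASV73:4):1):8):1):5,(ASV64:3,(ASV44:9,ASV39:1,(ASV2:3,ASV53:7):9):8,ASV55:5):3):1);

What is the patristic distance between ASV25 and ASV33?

The path runs ASV25 → … → MRCA → … → ASV33; the MRCA is the node subtending ((ASV48,ASV25,((ASV70,ASV37),(ASV42,ASV9))),(ASV7,(ASV27,ASV58),(((ASV33,ASV30),ASV32,ASV60),(ASV68,ASV73)))).
Branch lengths along that path: 4 + 3 + 1 + 8 + 5 + 9 + 9 = 39.

39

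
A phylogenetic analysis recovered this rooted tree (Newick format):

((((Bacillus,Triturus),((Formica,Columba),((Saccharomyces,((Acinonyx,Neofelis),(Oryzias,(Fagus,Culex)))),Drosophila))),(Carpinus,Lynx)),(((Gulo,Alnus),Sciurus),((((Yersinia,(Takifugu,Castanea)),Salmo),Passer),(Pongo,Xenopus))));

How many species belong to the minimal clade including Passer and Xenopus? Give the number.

7

The MRCA of Passer and Xenopus is the node subtending ((((Yersinia,(Takifugu,Castanea)),Salmo),Passer),(Pongo,Xenopus)).
That clade contains 7 terminal taxa: Castanea, Passer, Pongo, Salmo, Takifugu, Xenopus, Yersinia.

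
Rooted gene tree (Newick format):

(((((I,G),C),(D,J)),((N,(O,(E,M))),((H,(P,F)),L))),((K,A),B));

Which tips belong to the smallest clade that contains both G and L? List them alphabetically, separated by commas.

C, D, E, F, G, H, I, J, L, M, N, O, P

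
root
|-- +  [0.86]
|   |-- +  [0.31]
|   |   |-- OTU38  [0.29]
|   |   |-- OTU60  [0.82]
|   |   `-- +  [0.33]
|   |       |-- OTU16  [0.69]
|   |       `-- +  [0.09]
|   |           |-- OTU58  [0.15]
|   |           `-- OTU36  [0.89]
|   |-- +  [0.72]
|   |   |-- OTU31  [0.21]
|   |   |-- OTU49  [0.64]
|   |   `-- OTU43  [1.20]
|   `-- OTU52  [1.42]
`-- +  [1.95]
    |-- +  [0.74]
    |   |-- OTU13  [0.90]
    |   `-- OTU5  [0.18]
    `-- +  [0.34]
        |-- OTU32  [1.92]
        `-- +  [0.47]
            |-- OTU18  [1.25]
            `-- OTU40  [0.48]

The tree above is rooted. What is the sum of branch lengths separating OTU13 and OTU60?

5.58

The path runs OTU13 → … → MRCA → … → OTU60; the MRCA is the root of the tree.
Branch lengths along that path: 0.90 + 0.74 + 1.95 + 0.86 + 0.31 + 0.82 = 5.58.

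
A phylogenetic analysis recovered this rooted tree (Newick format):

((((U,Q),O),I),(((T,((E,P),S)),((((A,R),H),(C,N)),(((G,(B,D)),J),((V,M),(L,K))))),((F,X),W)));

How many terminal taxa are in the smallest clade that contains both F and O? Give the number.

24

The MRCA of F and O is the root, so the clade is the entire tree.
That clade contains 24 terminal taxa: A, B, C, D, E, F, G, H, I, J, K, L, M, N, O, P, Q, R, S, T, U, V, W, X.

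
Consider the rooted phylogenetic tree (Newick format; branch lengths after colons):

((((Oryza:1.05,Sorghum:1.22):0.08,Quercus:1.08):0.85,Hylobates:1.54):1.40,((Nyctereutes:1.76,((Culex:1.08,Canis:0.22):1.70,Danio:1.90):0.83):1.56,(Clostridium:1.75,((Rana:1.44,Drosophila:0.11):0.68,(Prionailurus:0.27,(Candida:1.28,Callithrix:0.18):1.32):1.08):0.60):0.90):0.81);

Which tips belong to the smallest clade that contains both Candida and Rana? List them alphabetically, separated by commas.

Tracing Candida: it sits inside (Candida,Callithrix).
Tracing Rana: it sits inside (Rana,Drosophila).
The smallest clade enclosing both is ((Rana,Drosophila),(Prionailurus,(Candida,Callithrix))); the answer is its 5 terminal taxa in alphabetical order.

Callithrix, Candida, Drosophila, Prionailurus, Rana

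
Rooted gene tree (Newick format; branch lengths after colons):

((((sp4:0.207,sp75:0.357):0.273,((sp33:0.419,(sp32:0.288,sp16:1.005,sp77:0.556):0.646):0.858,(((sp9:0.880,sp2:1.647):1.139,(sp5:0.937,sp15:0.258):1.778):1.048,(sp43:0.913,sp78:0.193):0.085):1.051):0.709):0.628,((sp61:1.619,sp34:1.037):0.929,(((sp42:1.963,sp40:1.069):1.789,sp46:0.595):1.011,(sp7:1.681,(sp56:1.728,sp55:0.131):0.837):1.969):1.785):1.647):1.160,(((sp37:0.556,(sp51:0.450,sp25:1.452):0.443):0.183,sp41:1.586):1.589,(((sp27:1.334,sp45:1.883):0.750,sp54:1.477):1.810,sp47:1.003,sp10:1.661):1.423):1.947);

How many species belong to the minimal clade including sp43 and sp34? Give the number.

20

The MRCA of sp43 and sp34 is the node subtending (((sp4,sp75),((sp33,(sp32,sp16,sp77)),(((sp9,sp2),(sp5,sp15)),(sp43,sp78)))),((sp61,sp34),(((sp42,sp40),sp46),(sp7,(sp56,sp55))))).
That clade contains 20 terminal taxa: sp15, sp16, sp2, sp32, sp33, sp34, sp4, sp40, sp42, sp43, sp46, sp5, sp55, sp56, sp61, sp7, sp75, sp77, sp78, sp9.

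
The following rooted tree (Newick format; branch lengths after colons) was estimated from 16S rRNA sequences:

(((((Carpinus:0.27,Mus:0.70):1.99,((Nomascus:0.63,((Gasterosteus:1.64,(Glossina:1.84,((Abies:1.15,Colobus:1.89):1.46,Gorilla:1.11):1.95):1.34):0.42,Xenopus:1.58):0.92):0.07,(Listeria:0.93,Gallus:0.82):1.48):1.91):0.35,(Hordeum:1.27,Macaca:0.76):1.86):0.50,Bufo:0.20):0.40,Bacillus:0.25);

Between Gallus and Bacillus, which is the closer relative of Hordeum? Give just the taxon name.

Gallus

The MRCA of Hordeum and Gallus subtends (((Carpinus,Mus),((Nomascus,((Gasterosteus,(Glossina,((Abies,Colobus),Gorilla))),Xenopus)),(Listeria,Gallus))),(Hordeum,Macaca)) (13 taxa).
The MRCA of Hordeum and Bacillus is the root, subtending the entire tree (15 taxa).
The first is nested inside the second, so Hordeum shares a more recent common ancestor with Gallus.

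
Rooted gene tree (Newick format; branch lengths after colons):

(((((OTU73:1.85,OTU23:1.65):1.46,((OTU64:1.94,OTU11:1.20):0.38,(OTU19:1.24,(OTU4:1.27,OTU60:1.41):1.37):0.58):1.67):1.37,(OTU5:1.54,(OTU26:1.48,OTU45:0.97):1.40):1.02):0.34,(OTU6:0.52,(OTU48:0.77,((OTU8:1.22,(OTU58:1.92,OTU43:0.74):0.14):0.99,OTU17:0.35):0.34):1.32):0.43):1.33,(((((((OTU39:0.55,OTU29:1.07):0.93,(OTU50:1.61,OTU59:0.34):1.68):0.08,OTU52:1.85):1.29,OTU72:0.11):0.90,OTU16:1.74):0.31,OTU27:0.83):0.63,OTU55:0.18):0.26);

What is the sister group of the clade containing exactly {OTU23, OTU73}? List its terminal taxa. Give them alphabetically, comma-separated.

The clade containing exactly {OTU23, OTU73} attaches to the tree at the node subtending ((OTU73,OTU23),((OTU64,OTU11),(OTU19,(OTU4,OTU60)))).
The other lineage descending from that same node — the sister group — is ((OTU64,OTU11),(OTU19,(OTU4,OTU60))); its 5 tips in alphabetical order are the answer.

OTU11, OTU19, OTU4, OTU60, OTU64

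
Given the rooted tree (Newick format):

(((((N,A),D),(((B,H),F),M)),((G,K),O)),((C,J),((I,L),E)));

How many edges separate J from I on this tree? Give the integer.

The MRCA of J and I is the node subtending ((C,J),((I,L),E)).
From J up to that node: 2 branches. From I up to the same node: 3 branches. Total: 2 + 3 = 5.

5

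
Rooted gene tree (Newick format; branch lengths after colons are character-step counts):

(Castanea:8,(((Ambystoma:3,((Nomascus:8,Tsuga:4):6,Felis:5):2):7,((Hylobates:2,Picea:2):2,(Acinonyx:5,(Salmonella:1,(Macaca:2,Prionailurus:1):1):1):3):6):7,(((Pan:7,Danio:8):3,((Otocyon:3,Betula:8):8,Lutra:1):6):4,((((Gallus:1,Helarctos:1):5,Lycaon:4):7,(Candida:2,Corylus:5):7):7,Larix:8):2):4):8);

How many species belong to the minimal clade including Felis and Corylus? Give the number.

The MRCA of Felis and Corylus is the node subtending (((Ambystoma,((Nomascus,Tsuga),Felis)),((Hylobates,Picea),(Acinonyx,(Salmonella,(Macaca,Prionailurus))))),(((Pan,Danio),((Otocyon,Betula),Lutra)),((((Gallus,Helarctos),Lycaon),(Candida,Corylus)),Larix))).
That clade contains 21 terminal taxa: Acinonyx, Ambystoma, Betula, Candida, Corylus, Danio, Felis, Gallus, Helarctos, Hylobates, Larix, Lutra, Lycaon, Macaca, Nomascus, Otocyon, Pan, Picea, Prionailurus, Salmonella, Tsuga.

21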